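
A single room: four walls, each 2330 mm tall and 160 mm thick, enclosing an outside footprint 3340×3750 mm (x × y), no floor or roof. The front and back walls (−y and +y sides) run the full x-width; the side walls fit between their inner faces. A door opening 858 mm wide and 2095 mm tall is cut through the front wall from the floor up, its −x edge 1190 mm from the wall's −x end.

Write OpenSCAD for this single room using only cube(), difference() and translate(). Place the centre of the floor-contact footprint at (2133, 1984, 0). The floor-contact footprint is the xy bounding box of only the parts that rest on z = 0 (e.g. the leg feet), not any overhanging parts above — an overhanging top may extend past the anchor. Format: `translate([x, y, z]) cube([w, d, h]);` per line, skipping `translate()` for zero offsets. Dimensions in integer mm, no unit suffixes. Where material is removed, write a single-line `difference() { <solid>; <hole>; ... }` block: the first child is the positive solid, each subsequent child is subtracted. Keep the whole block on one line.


difference() { translate([463, 109, 0]) cube([3340, 160, 2330]); translate([1653, 109, 0]) cube([858, 160, 2095]); }
translate([463, 3699, 0]) cube([3340, 160, 2330]);
translate([463, 269, 0]) cube([160, 3430, 2330]);
translate([3643, 269, 0]) cube([160, 3430, 2330]);


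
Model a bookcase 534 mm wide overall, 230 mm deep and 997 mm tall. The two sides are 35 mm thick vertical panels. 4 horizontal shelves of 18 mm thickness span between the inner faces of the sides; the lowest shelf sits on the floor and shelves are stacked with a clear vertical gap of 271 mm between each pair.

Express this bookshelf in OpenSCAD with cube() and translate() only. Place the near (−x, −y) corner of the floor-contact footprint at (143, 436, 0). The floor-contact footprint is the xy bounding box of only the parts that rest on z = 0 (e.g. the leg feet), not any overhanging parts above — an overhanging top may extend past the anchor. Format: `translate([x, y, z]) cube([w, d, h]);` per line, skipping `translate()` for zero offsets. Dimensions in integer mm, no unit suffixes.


translate([143, 436, 0]) cube([35, 230, 997]);
translate([642, 436, 0]) cube([35, 230, 997]);
translate([178, 436, 0]) cube([464, 230, 18]);
translate([178, 436, 289]) cube([464, 230, 18]);
translate([178, 436, 578]) cube([464, 230, 18]);
translate([178, 436, 867]) cube([464, 230, 18]);


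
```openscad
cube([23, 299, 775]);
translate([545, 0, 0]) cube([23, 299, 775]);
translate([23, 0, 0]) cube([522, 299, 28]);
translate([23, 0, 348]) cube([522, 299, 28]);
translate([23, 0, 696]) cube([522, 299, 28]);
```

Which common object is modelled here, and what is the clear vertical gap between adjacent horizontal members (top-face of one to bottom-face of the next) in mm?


A bookshelf. The clear shelf gap is 320 mm.

Two tall side panels with 3 horizontal boards between them — a bookshelf. The first two shelf undersides are at z = 0 and z = 348; with shelf thickness 28, the clear gap is 348 − 0 − 28 = 320 mm.


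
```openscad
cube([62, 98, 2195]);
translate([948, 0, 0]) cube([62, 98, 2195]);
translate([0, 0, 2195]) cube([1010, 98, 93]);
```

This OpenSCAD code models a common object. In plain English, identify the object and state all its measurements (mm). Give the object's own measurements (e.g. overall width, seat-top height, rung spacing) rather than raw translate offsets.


A door frame. The clear opening is 886 mm wide and 2195 mm high. Two 62 mm wide jambs, 98 mm deep, stand either side of the opening from the floor to the top of the opening. A 93 mm thick head sits across the top of both jambs, spanning the full outside width of the frame.


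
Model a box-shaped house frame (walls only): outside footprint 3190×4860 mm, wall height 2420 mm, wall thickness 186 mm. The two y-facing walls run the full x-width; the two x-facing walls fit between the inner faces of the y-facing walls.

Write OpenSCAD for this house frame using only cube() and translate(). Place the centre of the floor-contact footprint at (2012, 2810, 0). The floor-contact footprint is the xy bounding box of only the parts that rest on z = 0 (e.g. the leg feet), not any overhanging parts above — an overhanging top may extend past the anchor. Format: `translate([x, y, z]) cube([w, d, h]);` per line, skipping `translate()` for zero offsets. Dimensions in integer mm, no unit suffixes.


translate([417, 380, 0]) cube([3190, 186, 2420]);
translate([417, 5054, 0]) cube([3190, 186, 2420]);
translate([417, 566, 0]) cube([186, 4488, 2420]);
translate([3421, 566, 0]) cube([186, 4488, 2420]);


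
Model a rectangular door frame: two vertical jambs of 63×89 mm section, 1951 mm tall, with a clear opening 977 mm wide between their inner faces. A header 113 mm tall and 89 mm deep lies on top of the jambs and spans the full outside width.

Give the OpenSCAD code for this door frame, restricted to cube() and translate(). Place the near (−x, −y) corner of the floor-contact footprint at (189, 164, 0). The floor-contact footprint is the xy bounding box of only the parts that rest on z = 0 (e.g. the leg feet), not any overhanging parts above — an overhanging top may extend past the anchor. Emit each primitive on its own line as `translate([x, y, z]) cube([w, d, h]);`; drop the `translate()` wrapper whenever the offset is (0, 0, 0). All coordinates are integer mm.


translate([189, 164, 0]) cube([63, 89, 1951]);
translate([1229, 164, 0]) cube([63, 89, 1951]);
translate([189, 164, 1951]) cube([1103, 89, 113]);


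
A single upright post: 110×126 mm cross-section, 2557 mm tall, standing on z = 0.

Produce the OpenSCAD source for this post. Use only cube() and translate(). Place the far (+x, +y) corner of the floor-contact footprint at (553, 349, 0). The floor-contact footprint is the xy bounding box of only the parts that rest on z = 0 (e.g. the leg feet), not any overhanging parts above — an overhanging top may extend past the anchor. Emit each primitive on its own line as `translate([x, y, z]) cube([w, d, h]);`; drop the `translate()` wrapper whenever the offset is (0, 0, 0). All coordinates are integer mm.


translate([443, 223, 0]) cube([110, 126, 2557]);


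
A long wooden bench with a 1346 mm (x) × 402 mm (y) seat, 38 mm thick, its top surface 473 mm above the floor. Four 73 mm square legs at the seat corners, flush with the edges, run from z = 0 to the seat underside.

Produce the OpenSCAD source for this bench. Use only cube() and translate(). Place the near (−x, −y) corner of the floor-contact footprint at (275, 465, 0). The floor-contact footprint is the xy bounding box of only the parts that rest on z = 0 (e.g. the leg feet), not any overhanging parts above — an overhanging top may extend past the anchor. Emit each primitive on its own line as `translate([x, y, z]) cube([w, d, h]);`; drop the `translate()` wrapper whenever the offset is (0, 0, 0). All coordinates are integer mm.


translate([275, 465, 435]) cube([1346, 402, 38]);
translate([275, 465, 0]) cube([73, 73, 435]);
translate([275, 794, 0]) cube([73, 73, 435]);
translate([1548, 465, 0]) cube([73, 73, 435]);
translate([1548, 794, 0]) cube([73, 73, 435]);


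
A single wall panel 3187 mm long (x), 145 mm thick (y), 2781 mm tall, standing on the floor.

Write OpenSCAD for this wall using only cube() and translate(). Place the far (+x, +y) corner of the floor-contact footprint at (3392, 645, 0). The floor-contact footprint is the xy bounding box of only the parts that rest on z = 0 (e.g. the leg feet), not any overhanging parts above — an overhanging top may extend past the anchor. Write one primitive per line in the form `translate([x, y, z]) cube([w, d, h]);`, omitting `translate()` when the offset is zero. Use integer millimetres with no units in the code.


translate([205, 500, 0]) cube([3187, 145, 2781]);


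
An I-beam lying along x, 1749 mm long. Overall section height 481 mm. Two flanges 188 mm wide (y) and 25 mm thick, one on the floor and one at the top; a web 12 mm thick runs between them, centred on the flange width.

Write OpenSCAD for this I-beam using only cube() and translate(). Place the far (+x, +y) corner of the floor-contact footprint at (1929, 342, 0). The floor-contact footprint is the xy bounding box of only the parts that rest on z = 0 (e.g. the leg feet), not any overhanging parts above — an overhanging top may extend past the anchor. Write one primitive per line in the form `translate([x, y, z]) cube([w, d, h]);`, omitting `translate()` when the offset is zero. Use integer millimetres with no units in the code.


translate([180, 154, 0]) cube([1749, 188, 25]);
translate([180, 242, 25]) cube([1749, 12, 431]);
translate([180, 154, 456]) cube([1749, 188, 25]);


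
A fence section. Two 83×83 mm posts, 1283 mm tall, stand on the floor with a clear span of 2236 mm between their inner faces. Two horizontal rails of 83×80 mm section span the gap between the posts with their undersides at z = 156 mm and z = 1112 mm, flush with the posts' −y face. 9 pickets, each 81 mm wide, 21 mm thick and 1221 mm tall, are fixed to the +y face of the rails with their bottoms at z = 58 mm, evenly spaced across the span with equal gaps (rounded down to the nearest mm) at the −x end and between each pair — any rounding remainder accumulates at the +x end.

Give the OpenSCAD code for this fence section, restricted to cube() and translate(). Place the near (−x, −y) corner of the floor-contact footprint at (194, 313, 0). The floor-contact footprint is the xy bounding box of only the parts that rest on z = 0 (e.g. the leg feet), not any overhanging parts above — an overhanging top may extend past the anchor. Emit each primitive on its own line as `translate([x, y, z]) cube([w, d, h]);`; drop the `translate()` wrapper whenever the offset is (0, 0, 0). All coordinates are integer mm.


translate([194, 313, 0]) cube([83, 83, 1283]);
translate([2513, 313, 0]) cube([83, 83, 1283]);
translate([277, 313, 156]) cube([2236, 83, 80]);
translate([277, 313, 1112]) cube([2236, 83, 80]);
translate([427, 396, 58]) cube([81, 21, 1221]);
translate([658, 396, 58]) cube([81, 21, 1221]);
translate([889, 396, 58]) cube([81, 21, 1221]);
translate([1120, 396, 58]) cube([81, 21, 1221]);
translate([1351, 396, 58]) cube([81, 21, 1221]);
translate([1582, 396, 58]) cube([81, 21, 1221]);
translate([1813, 396, 58]) cube([81, 21, 1221]);
translate([2044, 396, 58]) cube([81, 21, 1221]);
translate([2275, 396, 58]) cube([81, 21, 1221]);


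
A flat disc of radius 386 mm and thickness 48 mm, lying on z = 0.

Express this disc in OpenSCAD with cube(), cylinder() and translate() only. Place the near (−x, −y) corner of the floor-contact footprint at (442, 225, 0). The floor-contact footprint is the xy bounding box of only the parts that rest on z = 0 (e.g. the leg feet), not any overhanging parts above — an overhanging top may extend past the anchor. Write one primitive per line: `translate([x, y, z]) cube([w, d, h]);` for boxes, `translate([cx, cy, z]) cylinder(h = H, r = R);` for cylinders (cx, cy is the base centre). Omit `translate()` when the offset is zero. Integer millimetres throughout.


translate([828, 611, 0]) cylinder(h = 48, r = 386);


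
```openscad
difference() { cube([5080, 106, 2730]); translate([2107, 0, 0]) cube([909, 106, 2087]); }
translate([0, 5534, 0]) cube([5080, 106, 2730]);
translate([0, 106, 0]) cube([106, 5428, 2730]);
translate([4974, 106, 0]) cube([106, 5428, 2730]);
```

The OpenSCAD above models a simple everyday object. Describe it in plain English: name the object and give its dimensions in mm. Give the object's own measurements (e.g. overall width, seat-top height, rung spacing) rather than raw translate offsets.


A single room: four walls, each 2730 mm tall and 106 mm thick, enclosing an outside footprint 5080×5640 mm (x × y), no floor or roof. The front and back walls (−y and +y sides) run the full x-width; the side walls fit between their inner faces. A door opening 909 mm wide and 2087 mm tall is cut through the front wall from the floor up, its −x edge 2107 mm from the wall's −x end.


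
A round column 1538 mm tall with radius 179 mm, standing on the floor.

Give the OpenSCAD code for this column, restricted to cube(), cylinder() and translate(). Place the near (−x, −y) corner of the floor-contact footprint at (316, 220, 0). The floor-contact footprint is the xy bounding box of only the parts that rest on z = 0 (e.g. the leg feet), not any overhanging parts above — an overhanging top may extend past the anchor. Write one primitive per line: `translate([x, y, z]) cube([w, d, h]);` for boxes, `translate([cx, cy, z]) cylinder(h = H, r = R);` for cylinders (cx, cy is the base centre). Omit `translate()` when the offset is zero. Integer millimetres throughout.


translate([495, 399, 0]) cylinder(h = 1538, r = 179);


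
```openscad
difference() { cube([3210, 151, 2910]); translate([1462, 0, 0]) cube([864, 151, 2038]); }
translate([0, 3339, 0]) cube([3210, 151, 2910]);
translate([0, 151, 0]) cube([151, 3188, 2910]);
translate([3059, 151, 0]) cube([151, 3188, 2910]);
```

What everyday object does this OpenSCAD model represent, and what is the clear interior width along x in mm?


A single room. The interior width is 2908 mm.

Four walls enclosing a rectangle with a door in the front wall — a room. Outside width 3210 minus two 151 mm walls gives 2908 mm.


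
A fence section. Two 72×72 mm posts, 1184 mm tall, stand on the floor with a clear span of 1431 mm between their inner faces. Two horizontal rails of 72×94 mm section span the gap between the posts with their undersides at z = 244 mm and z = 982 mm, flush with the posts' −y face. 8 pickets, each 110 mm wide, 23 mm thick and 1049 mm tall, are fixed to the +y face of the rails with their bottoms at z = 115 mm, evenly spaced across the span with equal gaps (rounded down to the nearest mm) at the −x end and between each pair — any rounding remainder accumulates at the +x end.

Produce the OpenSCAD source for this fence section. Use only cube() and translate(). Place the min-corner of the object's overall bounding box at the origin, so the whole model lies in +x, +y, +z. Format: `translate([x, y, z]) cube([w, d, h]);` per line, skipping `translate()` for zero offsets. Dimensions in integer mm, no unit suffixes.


cube([72, 72, 1184]);
translate([1503, 0, 0]) cube([72, 72, 1184]);
translate([72, 0, 244]) cube([1431, 72, 94]);
translate([72, 0, 982]) cube([1431, 72, 94]);
translate([133, 72, 115]) cube([110, 23, 1049]);
translate([304, 72, 115]) cube([110, 23, 1049]);
translate([475, 72, 115]) cube([110, 23, 1049]);
translate([646, 72, 115]) cube([110, 23, 1049]);
translate([817, 72, 115]) cube([110, 23, 1049]);
translate([988, 72, 115]) cube([110, 23, 1049]);
translate([1159, 72, 115]) cube([110, 23, 1049]);
translate([1330, 72, 115]) cube([110, 23, 1049]);


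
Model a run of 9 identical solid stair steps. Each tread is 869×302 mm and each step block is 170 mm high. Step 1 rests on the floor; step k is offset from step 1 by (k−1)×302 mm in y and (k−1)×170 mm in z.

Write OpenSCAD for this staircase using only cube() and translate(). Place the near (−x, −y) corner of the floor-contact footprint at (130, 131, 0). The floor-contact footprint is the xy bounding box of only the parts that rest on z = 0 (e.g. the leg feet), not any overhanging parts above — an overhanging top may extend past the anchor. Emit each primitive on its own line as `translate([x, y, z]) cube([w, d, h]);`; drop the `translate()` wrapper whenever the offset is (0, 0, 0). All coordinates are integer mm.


translate([130, 131, 0]) cube([869, 302, 170]);
translate([130, 433, 170]) cube([869, 302, 170]);
translate([130, 735, 340]) cube([869, 302, 170]);
translate([130, 1037, 510]) cube([869, 302, 170]);
translate([130, 1339, 680]) cube([869, 302, 170]);
translate([130, 1641, 850]) cube([869, 302, 170]);
translate([130, 1943, 1020]) cube([869, 302, 170]);
translate([130, 2245, 1190]) cube([869, 302, 170]);
translate([130, 2547, 1360]) cube([869, 302, 170]);


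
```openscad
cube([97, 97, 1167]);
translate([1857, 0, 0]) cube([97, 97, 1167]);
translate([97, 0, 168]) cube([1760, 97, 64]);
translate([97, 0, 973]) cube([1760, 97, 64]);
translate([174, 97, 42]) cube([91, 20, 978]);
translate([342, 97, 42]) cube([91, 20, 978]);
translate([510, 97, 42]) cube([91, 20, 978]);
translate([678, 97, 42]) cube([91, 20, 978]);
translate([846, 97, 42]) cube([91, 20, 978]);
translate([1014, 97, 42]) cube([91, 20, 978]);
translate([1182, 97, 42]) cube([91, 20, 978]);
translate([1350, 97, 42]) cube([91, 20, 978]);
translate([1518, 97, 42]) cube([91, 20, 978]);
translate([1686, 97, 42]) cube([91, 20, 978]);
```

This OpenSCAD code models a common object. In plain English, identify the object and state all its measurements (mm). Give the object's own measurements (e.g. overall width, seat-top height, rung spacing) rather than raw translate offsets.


A fence section. Two 97×97 mm posts, 1167 mm tall, stand on the floor with a clear span of 1760 mm between their inner faces. Two horizontal rails of 97×64 mm section span the gap between the posts with their undersides at z = 168 mm and z = 973 mm, flush with the posts' −y face. 10 pickets, each 91 mm wide, 20 mm thick and 978 mm tall, are fixed to the +y face of the rails with their bottoms at z = 42 mm, spaced across the span with a 77 mm gap after the −x post and between neighbouring pickets, with 80 mm left before the +x post.


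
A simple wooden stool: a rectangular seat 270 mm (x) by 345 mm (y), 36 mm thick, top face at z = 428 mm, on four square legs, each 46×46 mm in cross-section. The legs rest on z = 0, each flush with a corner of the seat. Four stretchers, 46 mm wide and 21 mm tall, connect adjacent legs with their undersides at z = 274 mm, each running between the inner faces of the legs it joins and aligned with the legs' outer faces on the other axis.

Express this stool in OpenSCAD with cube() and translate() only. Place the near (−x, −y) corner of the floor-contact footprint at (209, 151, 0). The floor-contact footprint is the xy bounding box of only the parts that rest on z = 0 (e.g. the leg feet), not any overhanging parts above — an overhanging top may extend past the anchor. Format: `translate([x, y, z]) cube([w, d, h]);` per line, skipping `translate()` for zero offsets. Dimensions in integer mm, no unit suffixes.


// leg_h = 428 - 36 = 392
// stretcher span = 270 - 2*46 = 178
translate([209, 151, 392]) cube([270, 345, 36]);
translate([209, 151, 0]) cube([46, 46, 392]);
translate([433, 151, 0]) cube([46, 46, 392]);
translate([209, 450, 0]) cube([46, 46, 392]);
translate([433, 450, 0]) cube([46, 46, 392]);
translate([255, 151, 274]) cube([178, 46, 21]);
translate([255, 450, 274]) cube([178, 46, 21]);
translate([209, 197, 274]) cube([46, 253, 21]);
translate([433, 197, 274]) cube([46, 253, 21]);


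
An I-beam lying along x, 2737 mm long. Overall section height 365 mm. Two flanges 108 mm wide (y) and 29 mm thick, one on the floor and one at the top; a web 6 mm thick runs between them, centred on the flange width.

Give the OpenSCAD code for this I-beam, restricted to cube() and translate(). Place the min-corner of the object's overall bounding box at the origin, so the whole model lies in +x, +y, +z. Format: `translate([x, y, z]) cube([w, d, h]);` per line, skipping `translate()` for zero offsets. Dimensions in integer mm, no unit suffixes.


cube([2737, 108, 29]);
translate([0, 51, 29]) cube([2737, 6, 307]);
translate([0, 0, 336]) cube([2737, 108, 29]);


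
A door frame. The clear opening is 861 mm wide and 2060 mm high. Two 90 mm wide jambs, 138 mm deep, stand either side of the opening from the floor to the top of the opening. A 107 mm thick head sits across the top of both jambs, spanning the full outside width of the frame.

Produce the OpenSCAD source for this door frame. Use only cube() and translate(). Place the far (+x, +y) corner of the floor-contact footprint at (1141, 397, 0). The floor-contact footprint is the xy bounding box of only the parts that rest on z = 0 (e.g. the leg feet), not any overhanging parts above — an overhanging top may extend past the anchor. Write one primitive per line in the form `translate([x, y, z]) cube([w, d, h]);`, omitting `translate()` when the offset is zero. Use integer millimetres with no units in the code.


translate([100, 259, 0]) cube([90, 138, 2060]);
translate([1051, 259, 0]) cube([90, 138, 2060]);
translate([100, 259, 2060]) cube([1041, 138, 107]);


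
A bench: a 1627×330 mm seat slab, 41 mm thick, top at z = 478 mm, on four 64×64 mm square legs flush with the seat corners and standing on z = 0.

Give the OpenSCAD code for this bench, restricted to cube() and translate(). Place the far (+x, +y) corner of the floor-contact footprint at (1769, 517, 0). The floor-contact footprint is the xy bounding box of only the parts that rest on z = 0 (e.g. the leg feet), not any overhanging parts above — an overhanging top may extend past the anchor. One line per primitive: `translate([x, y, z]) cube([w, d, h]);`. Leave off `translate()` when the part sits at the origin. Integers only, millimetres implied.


translate([142, 187, 437]) cube([1627, 330, 41]);
translate([142, 187, 0]) cube([64, 64, 437]);
translate([142, 453, 0]) cube([64, 64, 437]);
translate([1705, 187, 0]) cube([64, 64, 437]);
translate([1705, 453, 0]) cube([64, 64, 437]);


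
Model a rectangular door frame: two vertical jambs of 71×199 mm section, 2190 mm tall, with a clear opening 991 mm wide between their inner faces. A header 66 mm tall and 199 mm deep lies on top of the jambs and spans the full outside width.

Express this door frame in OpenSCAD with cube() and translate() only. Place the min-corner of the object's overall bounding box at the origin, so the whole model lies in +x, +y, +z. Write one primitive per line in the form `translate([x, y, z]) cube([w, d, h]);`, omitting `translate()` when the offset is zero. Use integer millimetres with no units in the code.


cube([71, 199, 2190]);
translate([1062, 0, 0]) cube([71, 199, 2190]);
translate([0, 0, 2190]) cube([1133, 199, 66]);


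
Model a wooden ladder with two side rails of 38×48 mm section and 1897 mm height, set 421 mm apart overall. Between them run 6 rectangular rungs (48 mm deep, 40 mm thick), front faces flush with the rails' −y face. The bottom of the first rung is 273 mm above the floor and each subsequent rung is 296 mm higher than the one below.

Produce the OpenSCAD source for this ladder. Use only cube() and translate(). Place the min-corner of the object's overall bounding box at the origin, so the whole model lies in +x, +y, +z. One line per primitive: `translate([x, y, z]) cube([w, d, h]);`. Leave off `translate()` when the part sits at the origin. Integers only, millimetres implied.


cube([38, 48, 1897]);
translate([383, 0, 0]) cube([38, 48, 1897]);
translate([38, 0, 273]) cube([345, 48, 40]);
translate([38, 0, 569]) cube([345, 48, 40]);
translate([38, 0, 865]) cube([345, 48, 40]);
translate([38, 0, 1161]) cube([345, 48, 40]);
translate([38, 0, 1457]) cube([345, 48, 40]);
translate([38, 0, 1753]) cube([345, 48, 40]);


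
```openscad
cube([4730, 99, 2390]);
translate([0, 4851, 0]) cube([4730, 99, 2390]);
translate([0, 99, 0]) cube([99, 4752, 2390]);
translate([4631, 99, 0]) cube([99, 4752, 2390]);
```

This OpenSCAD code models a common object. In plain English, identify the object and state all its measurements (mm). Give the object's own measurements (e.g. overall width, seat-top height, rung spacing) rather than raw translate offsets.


The wall frame of a small rectangular building: four walls, each 2390 mm tall and 99 mm thick, enclosing a footprint 4730 mm (x) by 4950 mm (y) outside-to-outside, with no floor or roof. The front and back walls (the −y and +y sides) span the full width; the two side walls fit between them.


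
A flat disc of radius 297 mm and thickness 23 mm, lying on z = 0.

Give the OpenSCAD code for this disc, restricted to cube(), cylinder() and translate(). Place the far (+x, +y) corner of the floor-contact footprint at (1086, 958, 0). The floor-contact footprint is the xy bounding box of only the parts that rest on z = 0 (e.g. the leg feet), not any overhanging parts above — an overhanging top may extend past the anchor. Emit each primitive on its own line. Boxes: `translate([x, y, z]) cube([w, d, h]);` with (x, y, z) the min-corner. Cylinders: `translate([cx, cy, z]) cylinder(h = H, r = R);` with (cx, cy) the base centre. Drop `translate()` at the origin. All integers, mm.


translate([789, 661, 0]) cylinder(h = 23, r = 297);


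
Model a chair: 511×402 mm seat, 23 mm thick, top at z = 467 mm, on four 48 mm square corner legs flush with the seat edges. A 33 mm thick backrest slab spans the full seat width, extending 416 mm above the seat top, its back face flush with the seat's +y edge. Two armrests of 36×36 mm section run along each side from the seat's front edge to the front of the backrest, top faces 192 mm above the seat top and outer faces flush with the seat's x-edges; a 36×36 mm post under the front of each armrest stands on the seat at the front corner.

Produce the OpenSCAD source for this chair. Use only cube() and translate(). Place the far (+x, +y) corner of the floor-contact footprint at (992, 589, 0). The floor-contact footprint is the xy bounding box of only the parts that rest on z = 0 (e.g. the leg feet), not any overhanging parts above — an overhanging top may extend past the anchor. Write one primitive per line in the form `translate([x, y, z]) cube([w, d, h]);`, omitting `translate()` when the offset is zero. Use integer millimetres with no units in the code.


translate([481, 187, 444]) cube([511, 402, 23]);
translate([481, 187, 0]) cube([48, 48, 444]);
translate([944, 187, 0]) cube([48, 48, 444]);
translate([481, 541, 0]) cube([48, 48, 444]);
translate([944, 541, 0]) cube([48, 48, 444]);
translate([481, 556, 467]) cube([511, 33, 416]);
translate([481, 187, 623]) cube([36, 369, 36]);
translate([956, 187, 623]) cube([36, 369, 36]);
translate([481, 187, 467]) cube([36, 36, 156]);
translate([956, 187, 467]) cube([36, 36, 156]);


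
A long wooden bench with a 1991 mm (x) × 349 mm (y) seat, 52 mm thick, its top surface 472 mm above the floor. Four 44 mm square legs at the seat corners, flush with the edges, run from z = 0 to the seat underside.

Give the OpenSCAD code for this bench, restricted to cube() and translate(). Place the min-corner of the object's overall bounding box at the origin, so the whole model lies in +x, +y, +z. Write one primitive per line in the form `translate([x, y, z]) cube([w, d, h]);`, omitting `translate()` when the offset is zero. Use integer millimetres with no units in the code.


translate([0, 0, 420]) cube([1991, 349, 52]);
cube([44, 44, 420]);
translate([0, 305, 0]) cube([44, 44, 420]);
translate([1947, 0, 0]) cube([44, 44, 420]);
translate([1947, 305, 0]) cube([44, 44, 420]);


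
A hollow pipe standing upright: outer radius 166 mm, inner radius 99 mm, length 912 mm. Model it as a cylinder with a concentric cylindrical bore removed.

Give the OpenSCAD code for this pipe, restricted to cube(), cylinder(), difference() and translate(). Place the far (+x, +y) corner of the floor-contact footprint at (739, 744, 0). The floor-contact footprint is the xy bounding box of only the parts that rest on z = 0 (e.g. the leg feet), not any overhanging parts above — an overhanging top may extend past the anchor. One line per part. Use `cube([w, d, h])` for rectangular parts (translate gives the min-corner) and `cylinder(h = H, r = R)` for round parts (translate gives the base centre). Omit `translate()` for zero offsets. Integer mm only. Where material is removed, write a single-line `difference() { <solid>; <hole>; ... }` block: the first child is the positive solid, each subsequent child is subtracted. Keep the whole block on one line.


difference() { translate([573, 578, 0]) cylinder(h = 912, r = 166); translate([573, 578, 0]) cylinder(h = 912, r = 99); }


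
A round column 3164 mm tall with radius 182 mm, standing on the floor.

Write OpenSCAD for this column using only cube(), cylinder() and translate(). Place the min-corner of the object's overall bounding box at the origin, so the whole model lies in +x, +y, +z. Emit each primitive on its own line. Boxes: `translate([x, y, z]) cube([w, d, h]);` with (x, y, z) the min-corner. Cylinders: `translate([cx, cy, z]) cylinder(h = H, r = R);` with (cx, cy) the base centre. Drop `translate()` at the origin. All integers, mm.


translate([182, 182, 0]) cylinder(h = 3164, r = 182);


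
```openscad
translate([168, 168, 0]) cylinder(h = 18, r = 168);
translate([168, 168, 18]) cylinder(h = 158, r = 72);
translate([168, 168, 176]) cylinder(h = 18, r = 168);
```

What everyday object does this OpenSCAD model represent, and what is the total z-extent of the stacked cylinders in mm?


A spool. The overall height is 194 mm.

Three coaxial cylinders, large–small–large — a spool. Two 18 mm flanges and a 158 mm core give 18 + 158 + 18 = 194 mm.


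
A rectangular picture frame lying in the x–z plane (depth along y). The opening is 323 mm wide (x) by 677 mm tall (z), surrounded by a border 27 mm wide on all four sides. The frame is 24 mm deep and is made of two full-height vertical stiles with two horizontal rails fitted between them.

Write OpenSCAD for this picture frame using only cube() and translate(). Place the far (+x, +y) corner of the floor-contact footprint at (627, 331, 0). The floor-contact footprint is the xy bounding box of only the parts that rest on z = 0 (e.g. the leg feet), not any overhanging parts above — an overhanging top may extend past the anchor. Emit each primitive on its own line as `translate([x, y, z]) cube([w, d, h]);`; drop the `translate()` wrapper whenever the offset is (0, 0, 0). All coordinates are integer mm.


translate([250, 307, 0]) cube([27, 24, 731]);
translate([600, 307, 0]) cube([27, 24, 731]);
translate([277, 307, 0]) cube([323, 24, 27]);
translate([277, 307, 704]) cube([323, 24, 27]);


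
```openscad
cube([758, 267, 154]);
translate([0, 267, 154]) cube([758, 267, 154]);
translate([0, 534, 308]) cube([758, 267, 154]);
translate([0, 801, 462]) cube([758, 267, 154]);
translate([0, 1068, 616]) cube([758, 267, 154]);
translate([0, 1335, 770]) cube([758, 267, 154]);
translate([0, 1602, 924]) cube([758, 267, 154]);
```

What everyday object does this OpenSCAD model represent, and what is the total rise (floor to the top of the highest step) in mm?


A staircase. The total rise is 1078 mm.

7 identical blocks, each offset up and back from the previous — a staircase. Each step is 154 mm tall and there are 7 of them, so the total rise is 7 × 154 = 1078 mm.


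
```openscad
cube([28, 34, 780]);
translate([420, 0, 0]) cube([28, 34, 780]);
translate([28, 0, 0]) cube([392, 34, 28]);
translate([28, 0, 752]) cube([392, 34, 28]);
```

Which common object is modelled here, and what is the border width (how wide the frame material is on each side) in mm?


A picture frame. The border width is 28 mm.

Four thin pieces enclosing a rectangular opening — a picture frame. The two full-height stiles are 780 mm tall; the top rail sits at z = 752 and is 28 mm tall, so the border above the opening is 780 − 752 = 28 mm, matching the stile x-width.


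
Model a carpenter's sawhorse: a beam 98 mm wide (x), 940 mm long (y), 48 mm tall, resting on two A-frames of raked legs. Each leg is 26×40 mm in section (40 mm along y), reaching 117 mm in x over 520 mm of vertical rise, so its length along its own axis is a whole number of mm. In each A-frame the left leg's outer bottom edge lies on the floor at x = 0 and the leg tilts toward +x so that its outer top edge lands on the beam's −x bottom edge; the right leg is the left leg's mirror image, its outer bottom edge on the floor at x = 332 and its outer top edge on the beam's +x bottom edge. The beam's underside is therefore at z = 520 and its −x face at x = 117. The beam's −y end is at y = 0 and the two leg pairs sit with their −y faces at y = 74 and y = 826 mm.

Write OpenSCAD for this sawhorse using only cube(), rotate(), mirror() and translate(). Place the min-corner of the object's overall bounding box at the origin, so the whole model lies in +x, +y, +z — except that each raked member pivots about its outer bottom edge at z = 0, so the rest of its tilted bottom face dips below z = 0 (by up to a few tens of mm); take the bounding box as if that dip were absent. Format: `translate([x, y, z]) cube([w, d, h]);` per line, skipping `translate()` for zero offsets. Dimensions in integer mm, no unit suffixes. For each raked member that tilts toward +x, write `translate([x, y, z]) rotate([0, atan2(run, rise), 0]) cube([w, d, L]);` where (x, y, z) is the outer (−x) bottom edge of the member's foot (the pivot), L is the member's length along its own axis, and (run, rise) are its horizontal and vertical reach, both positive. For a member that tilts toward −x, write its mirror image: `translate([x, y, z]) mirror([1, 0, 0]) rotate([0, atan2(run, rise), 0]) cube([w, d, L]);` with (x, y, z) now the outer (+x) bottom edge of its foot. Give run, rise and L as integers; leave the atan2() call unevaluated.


// leg length = √(117² + 520²) = 533
// right-leg outer foot x = 2·117 + 98 = 332
// beam min-corner = (117, 0, 520)
translate([117, 0, 520]) cube([98, 940, 48]);
translate([0, 74, 0]) rotate([0, atan2(117, 520), 0]) cube([26, 40, 533]);
translate([332, 74, 0]) mirror([1, 0, 0]) rotate([0, atan2(117, 520), 0]) cube([26, 40, 533]);
translate([0, 826, 0]) rotate([0, atan2(117, 520), 0]) cube([26, 40, 533]);
translate([332, 826, 0]) mirror([1, 0, 0]) rotate([0, atan2(117, 520), 0]) cube([26, 40, 533]);


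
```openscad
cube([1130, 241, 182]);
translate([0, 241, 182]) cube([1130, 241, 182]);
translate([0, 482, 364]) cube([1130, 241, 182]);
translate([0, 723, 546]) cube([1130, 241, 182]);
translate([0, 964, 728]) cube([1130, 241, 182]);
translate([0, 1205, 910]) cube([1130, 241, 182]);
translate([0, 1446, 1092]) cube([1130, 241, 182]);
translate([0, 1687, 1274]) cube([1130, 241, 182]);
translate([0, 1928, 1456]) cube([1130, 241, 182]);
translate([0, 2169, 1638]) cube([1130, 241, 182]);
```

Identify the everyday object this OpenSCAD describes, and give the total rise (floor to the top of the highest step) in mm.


A staircase. The total rise is 1820 mm.

10 identical blocks, each offset up and back from the previous — a staircase. Each step is 182 mm tall and there are 10 of them, so the total rise is 10 × 182 = 1820 mm.


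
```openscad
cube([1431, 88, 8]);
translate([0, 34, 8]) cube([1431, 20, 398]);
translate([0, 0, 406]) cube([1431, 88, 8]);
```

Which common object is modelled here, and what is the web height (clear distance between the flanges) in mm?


An I-beam. The web height is 398 mm.

Two wide flanges with a thin centred web — an I-beam. Overall 414 mm minus two 8 mm flanges gives a web of 414 − 2·8 = 398 mm.


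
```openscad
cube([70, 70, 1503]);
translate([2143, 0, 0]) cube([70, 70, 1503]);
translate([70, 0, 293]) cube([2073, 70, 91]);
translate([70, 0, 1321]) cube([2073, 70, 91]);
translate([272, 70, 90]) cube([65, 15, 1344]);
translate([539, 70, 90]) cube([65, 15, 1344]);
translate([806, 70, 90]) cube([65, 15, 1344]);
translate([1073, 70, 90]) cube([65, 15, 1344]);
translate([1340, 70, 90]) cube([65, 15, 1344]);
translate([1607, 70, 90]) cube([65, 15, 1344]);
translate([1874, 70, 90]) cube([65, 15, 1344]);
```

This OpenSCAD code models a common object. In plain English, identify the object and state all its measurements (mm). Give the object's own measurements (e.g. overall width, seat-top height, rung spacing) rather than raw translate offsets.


A fence section. Two 70×70 mm posts, 1503 mm tall, stand on the floor with a clear span of 2073 mm between their inner faces. Two horizontal rails of 70×91 mm section span the gap between the posts with their undersides at z = 293 mm and z = 1321 mm, flush with the posts' −y face. 7 pickets, each 65 mm wide, 15 mm thick and 1344 mm tall, are fixed to the +y face of the rails with their bottoms at z = 90 mm, spaced across the span with a 202 mm gap after the −x post and between neighbouring pickets, with 204 mm left before the +x post.


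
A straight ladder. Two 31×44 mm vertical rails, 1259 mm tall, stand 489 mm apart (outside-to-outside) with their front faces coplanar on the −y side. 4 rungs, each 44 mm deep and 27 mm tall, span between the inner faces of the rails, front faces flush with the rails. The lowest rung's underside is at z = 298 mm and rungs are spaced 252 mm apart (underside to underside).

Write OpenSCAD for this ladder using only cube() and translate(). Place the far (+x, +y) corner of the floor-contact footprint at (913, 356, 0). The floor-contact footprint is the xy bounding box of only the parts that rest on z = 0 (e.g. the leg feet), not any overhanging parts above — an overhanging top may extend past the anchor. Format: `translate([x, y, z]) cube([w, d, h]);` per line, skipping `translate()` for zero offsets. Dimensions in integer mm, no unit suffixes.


// rung span = 489 - 2*31 = 427
// rung[k] z = 298 + k*252
translate([424, 312, 0]) cube([31, 44, 1259]);
translate([882, 312, 0]) cube([31, 44, 1259]);
translate([455, 312, 298]) cube([427, 44, 27]);
translate([455, 312, 550]) cube([427, 44, 27]);
translate([455, 312, 802]) cube([427, 44, 27]);
translate([455, 312, 1054]) cube([427, 44, 27]);


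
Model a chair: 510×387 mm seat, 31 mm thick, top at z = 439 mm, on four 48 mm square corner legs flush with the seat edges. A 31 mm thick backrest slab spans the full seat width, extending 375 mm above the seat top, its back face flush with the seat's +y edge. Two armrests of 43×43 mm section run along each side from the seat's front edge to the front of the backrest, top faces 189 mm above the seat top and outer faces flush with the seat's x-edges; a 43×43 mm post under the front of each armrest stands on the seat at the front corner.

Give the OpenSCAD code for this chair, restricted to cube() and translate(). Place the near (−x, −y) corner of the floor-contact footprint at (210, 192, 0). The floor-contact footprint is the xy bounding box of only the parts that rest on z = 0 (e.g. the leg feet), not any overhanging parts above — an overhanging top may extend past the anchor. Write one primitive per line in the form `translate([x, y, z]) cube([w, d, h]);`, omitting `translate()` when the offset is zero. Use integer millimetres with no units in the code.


translate([210, 192, 408]) cube([510, 387, 31]);
translate([210, 192, 0]) cube([48, 48, 408]);
translate([672, 192, 0]) cube([48, 48, 408]);
translate([210, 531, 0]) cube([48, 48, 408]);
translate([672, 531, 0]) cube([48, 48, 408]);
translate([210, 548, 439]) cube([510, 31, 375]);
translate([210, 192, 585]) cube([43, 356, 43]);
translate([677, 192, 585]) cube([43, 356, 43]);
translate([210, 192, 439]) cube([43, 43, 146]);
translate([677, 192, 439]) cube([43, 43, 146]);


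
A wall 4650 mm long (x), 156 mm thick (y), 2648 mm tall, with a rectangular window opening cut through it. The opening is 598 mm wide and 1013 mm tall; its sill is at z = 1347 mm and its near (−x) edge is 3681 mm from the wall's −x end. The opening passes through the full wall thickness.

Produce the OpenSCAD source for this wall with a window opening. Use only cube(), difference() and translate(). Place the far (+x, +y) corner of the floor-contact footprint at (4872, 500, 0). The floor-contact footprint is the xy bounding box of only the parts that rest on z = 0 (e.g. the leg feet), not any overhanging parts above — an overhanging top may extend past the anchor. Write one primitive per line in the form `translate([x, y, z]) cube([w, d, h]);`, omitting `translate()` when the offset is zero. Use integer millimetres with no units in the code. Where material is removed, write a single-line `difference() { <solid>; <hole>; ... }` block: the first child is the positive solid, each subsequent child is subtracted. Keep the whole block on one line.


difference() { translate([222, 344, 0]) cube([4650, 156, 2648]); translate([3903, 344, 1347]) cube([598, 156, 1013]); }
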